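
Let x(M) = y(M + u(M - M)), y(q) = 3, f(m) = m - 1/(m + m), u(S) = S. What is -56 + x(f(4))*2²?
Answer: -44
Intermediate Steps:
f(m) = m - 1/(2*m)
x(M) = 3
-56 + x(f(4))*2² = -56 + 3*2² = -56 + 3*4 = -56 + 12 = -44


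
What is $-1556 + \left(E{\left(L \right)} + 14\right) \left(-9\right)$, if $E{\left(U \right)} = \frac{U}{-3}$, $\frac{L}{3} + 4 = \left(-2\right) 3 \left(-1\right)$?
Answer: $-1664$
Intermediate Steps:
$L = 6$ ($L = -12 + 3 \left(-2\right) 3 \left(-1\right) = -12 + 3 \left(\left(-6\right) \left(-1\right)\right) = -12 + 3 \cdot 6 = -12 + 18 = 6$)
$E{\left(U \right)} = - \frac{U}{3}$ ($E{\left(U \right)} = U \left(- \frac{1}{3}\right) = - \frac{U}{3}$)
$-1556 + \left(E{\left(L \right)} + 14\right) \left(-9\right) = -1556 + \left(\left(- \frac{1}{3}\right) 6 + 14\right) \left(-9\right) = -1556 + \left(-2 + 14\right) \left(-9\right) = -1556 + 12 \left(-9\right) = -1556 - 108 = -1664$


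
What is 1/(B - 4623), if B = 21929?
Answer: 1/17306 ≈ 5.7783e-5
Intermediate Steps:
1/(B - 4623) = 1/(21929 - 4623) = 1/17306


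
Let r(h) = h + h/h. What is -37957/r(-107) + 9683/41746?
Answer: 396394830/1106269 ≈ 358.32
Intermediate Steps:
r(h) = 1 + h (r(h) = h + 1 = 1 + h)
-37957/r(-107) + 9683/41746 = -37957/(1 - 107) + 9683/41746 = -37957/(-106) + 9683*(1/41746) = -37957*(-1/106) + 9683/41746 = 37957/106 + 9683/41746 = 396394830/1106269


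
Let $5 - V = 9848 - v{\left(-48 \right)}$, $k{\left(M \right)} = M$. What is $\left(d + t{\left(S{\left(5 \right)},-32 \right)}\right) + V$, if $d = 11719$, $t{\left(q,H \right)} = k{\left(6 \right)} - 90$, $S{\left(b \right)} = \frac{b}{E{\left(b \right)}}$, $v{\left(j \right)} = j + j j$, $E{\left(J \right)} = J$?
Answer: $4048$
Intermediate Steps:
$v{\left(j \right)} = j + j^{2}$
$S{\left(b \right)} = 1$ ($S{\left(b \right)} = \frac{b}{b} = 1$)
$t{\left(q,H \right)} = -84$ ($t{\left(q,H \right)} = 6 - 90 = -84$)
$V = -7587$ ($V = 5 - \left(9848 - - 48 \left(1 - 48\right)\right) = 5 - \left(9848 - \left(-48\right) \left(-47\right)\right) = 5 - \left(9848 - 2256\right) = 5 - 7592 = -7587$)
$\left(d + t{\left(S{\left(5 \right)},-32 \right)}\right) + V = \left(11719 - 84\right) - 7587 = 11635 - 7587 = 4048$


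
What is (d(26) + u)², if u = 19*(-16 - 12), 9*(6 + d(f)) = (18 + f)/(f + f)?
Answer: 3960814225/13689 ≈ 2.8934e+5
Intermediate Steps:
d(f) = -6 + (18 + f)/(18*f) (d(f) = -6 + ((18 + f)/(f + f))/9 = -6 + ((18 + f)/((2*f)))/9 = -6 + ((18 + f)*(1/(2*f)))/9 = -6 + ((18 + f)/(2*f))/9 = -6 + (18 + f)/(18*f))
u = -532 (u = 19*(-28) = -532)
(d(26) + u)² = ((-107/18 + 1/26) - 532)² = (-691/117 - 532)² = (-62935/117)² = 3960814225/13689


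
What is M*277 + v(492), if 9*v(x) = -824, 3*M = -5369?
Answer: -4462463/9 ≈ -4.9583e+5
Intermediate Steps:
M = -5369/3 (M = (1/3)*(-5369) = -5369/3 ≈ -1789.7)
v(x) = -824/9 (v(x) = (1/9)*(-824) = -824/9)
M*277 + v(492) = -5369/3*277 - 824/9 = -1487213/3 - 824/9 = -4462463/9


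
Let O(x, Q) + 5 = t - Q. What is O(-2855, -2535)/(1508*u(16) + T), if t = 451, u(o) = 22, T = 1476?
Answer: 2981/34652 ≈ 0.086027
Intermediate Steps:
O(x, Q) = 446 - Q (O(x, Q) = -5 + (451 - Q) = 446 - Q)
O(-2855, -2535)/(1508*u(16) + T) = (446 - 1*(-2535))/(1508*22 + 1476) = (446 + 2535)/(33176 + 1476) = 2981/34652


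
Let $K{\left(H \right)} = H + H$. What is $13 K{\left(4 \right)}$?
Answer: $104$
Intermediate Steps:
$K{\left(H \right)} = 2 H$
$13 K{\left(4 \right)} = 13 \cdot 2 \cdot 4 = 13 \cdot 8 = 104$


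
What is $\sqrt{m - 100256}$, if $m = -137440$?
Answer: $8 i \sqrt{3714} \approx 487.54 i$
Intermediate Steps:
$\sqrt{m - 100256} = \sqrt{-137440 - 100256} = \sqrt{-237696} = 8 i \sqrt{3714}$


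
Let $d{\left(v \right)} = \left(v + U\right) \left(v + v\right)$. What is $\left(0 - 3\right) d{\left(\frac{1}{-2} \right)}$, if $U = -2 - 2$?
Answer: $- \frac{27}{2} \approx -13.5$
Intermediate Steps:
$U = -4$
$d{\left(v \right)} = 2 v \left(-4 + v\right)$ ($d{\left(v \right)} = \left(v - 4\right) \left(v + v\right) = \left(-4 + v\right) 2 v = 2 v \left(-4 + v\right)$)
$\left(0 - 3\right) d{\left(\frac{1}{-2} \right)} = \left(0 - 3\right) \frac{2 \left(-4 + \frac{1}{-2}\right)}{-2} = - 3 \cdot 2 \left(- \frac{1}{2}\right) \left(-4 - \frac{1}{2}\right) = - 3 \cdot 2 \left(- \frac{1}{2}\right) \left(- \frac{9}{2}\right) = \left(-3\right) \frac{9}{2} = - \frac{27}{2}$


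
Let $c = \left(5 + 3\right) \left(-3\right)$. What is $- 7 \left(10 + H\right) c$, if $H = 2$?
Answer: $2016$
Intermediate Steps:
$c = -24$ ($c = 8 \left(-3\right) = -24$)
$- 7 \left(10 + H\right) c = - 7 \left(10 + 2\right) \left(-24\right) = \left(-7\right) 12 \left(-24\right) = \left(-84\right) \left(-24\right) = 2016$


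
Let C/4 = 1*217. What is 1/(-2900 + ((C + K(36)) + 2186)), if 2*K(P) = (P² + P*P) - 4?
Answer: 1/1448 ≈ 0.00069061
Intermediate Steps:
C = 868 (C = 4*(1*217) = 4*217 = 868)
K(P) = -2 + P² (K(P) = ((P² + P*P) - 4)/2 = ((P² + P²) - 4)/2 = (2*P² - 4)/2 = (-4 + 2*P²)/2 = -2 + P²)
1/(-2900 + ((C + K(36)) + 2186)) = 1/(-2900 + ((868 + (-2 + 36²)) + 2186)) = 1/(-2900 + ((868 + (-2 + 1296)) + 2186)) = 1/(-2900 + ((868 + 1294) + 2186)) = 1/(-2900 + (2162 + 2186)) = 1/(-2900 + 4348) = 1/1448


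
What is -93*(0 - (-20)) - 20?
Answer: -1880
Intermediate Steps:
-93*(0 - (-20)) - 20 = -93*(0 - 4*(-5)) - 20 = -93*(0 + 20) - 20 = -93*20 - 20 = -1860 - 20 = -1880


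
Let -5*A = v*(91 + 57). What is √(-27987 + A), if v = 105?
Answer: 3*I*√3455 ≈ 176.34*I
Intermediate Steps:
A = -3108 (A = -21*(91 + 57) = -21*148 = -⅕*15540 = -3108)
√(-27987 + A) = √(-27987 - 3108) = √(-31095) = 3*I*√3455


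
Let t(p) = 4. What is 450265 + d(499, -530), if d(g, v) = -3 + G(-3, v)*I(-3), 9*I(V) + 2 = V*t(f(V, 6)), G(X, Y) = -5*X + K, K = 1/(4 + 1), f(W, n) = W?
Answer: 20260726/45 ≈ 4.5024e+5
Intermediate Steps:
K = ⅕ (K = 1/5 = ⅕ ≈ 0.20000)
G(X, Y) = ⅕ - 5*X (G(X, Y) = -5*X + ⅕ = ⅕ - 5*X)
I(V) = -2/9 + 4*V/9 (I(V) = -2/9 + (V*4)/9 = -2/9 + (4*V)/9 = -2/9 + 4*V/9)
d(g, v) = -1199/45 (d(g, v) = -3 + (⅕ - 5*(-3))*(-2/9 + (4/9)*(-3)) = -3 + (⅕ + 15)*(-2/9 - 4/3) = -3 + (76/5)*(-14/9) = -3 - 1064/45 = -1199/45)
450265 + d(499, -530) = 450265 - 1199/45 = 20260726/45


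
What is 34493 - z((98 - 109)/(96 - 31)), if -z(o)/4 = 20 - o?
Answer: 2247289/65 ≈ 34574.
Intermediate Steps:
z(o) = -80 + 4*o (z(o) = -4*(20 - o) = -80 + 4*o)
34493 - z((98 - 109)/(96 - 31)) = 34493 - (-80 + 4*((98 - 109)/(96 - 31))) = 34493 - (-80 + 4*(-11/65)) = 34493 - (-80 - 44/65) = 34493 - 1*(-5244/65) = 34493 + 5244/65 = 2247289/65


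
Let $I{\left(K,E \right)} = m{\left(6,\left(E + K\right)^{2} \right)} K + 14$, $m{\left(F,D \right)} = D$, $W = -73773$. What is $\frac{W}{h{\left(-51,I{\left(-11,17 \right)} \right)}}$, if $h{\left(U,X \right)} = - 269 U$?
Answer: $- \frac{24591}{4573} \approx -5.3774$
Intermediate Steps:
$I{\left(K,E \right)} = 14 + K \left(E + K\right)^{2}$ ($I{\left(K,E \right)} = \left(E + K\right)^{2} K + 14 = K \left(E + K\right)^{2} + 14 = 14 + K \left(E + K\right)^{2}$)
$\frac{W}{h{\left(-51,I{\left(-11,17 \right)} \right)}} = - \frac{73773}{\left(-269\right) \left(-51\right)} = - \frac{73773}{13719} = \left(-73773\right) \frac{1}{13719} = - \frac{24591}{4573}$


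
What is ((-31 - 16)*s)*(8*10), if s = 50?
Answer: -188000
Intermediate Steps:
((-31 - 16)*s)*(8*10) = ((-31 - 16)*50)*(8*10) = -47*50*80 = -2350*80 = -188000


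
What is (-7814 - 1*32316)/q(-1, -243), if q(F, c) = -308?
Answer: 20065/154 ≈ 130.29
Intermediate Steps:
(-7814 - 1*32316)/q(-1, -243) = (-7814 - 1*32316)/(-308) = (-7814 - 32316)*(-1/308) = -40130*(-1/308) = 20065/154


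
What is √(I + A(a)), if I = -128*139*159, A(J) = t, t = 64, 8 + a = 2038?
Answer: 8*I*√44201 ≈ 1681.9*I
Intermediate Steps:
a = 2030 (a = -8 + 2038 = 2030)
A(J) = 64
I = -2828928 (I = -17792*159 = -2828928)
√(I + A(a)) = √(-2828928 + 64) = √(-2828864) = 8*I*√44201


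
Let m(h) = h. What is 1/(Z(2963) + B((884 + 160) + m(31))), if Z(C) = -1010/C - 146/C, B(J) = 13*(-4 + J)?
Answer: 2963/41252693 ≈ 7.1826e-5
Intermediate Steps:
B(J) = -52 + 13*J
Z(C) = -1156/C
1/(Z(2963) + B((884 + 160) + m(31))) = 1/(-1156/2963 + (-52 + 13*((884 + 160) + 31))) = 1/(-1156*1/2963 + (-52 + 13*(1044 + 31))) = 1/(-1156/2963 + (-52 + 13*1075)) = 1/(-1156/2963 + (-52 + 13975)) = 1/(-1156/2963 + 13923) = 1/(41252693/2963) = 2963/41252693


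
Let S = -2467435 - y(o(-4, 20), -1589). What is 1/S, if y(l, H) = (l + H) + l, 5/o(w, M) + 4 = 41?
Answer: -37/91236312 ≈ -4.0554e-7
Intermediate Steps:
o(w, M) = 5/37 (o(w, M) = 5/(-4 + 41) = 5/37)
y(l, H) = H + 2*l (y(l, H) = (H + l) + l = H + 2*l)
S = -91236312/37 (S = -2467435 - (-1589 + 2*(5/37)) = -2467435 - (-1589 + 10/37) = -2467435 - 1*(-58783/37) = -2467435 + 58783/37 = -91236312/37 ≈ -2.4658e+6)
1/S = 1/(-91236312/37) = -37/91236312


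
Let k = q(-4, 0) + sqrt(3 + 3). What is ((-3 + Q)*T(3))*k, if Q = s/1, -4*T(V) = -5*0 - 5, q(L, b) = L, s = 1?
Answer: 10 - 5*sqrt(6)/2 ≈ 3.8763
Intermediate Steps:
T(V) = 5/4 (T(V) = -(-5*0 - 5)/4 = -(0 - 5)/4 = -1/4*(-5) = 5/4)
Q = 1 (Q = 1/1 = 1*1 = 1)
k = -4 + sqrt(6) (k = -4 + sqrt(3 + 3) = -4 + sqrt(6) ≈ -1.5505)
((-3 + Q)*T(3))*k = ((-3 + 1)*(5/4))*(-4 + sqrt(6)) = (-2*5/4)*(-4 + sqrt(6)) = -5*(-4 + sqrt(6))/2 = 10 - 5*sqrt(6)/2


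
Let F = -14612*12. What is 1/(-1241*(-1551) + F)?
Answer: 1/1749447 ≈ 5.7161e-7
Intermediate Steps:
F = -175344
1/(-1241*(-1551) + F) = 1/(-1241*(-1551) - 175344) = 1/(1924791 - 175344) = 1/1749447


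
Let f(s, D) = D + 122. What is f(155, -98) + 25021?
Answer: 25045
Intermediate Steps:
f(s, D) = 122 + D
f(155, -98) + 25021 = (122 - 98) + 25021 = 24 + 25021 = 25045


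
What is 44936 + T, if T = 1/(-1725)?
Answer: 77514599/1725 ≈ 44936.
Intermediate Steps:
T = -1/1725 ≈ -0.00057971
44936 + T = 44936 - 1/1725 = 77514599/1725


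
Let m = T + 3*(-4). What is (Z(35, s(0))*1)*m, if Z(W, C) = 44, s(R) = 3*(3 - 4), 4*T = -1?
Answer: -539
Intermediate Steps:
T = -¼ (T = (¼)*(-1) = -¼ ≈ -0.25000)
s(R) = -3 (s(R) = 3*(-1) = -3)
m = -49/4 (m = -¼ + 3*(-4) = -¼ - 12 = -49/4 ≈ -12.250)
(Z(35, s(0))*1)*m = (44*1)*(-49/4) = 44*(-49/4) = -539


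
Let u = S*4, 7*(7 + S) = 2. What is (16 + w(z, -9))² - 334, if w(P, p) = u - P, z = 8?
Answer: 1058/49 ≈ 21.592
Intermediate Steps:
S = -47/7 (S = -7 + (⅐)*2 = -7 + 2/7 = -47/7 ≈ -6.7143)
u = -188/7 (u = -47/7*4 = -188/7 ≈ -26.857)
w(P, p) = -188/7 - P
(16 + w(z, -9))² - 334 = (16 + (-188/7 - 1*8))² - 334 = (16 + (-188/7 - 8))² - 334 = (16 - 244/7)² - 334 = (-132/7)² - 334 = 17424/49 - 334 = 1058/49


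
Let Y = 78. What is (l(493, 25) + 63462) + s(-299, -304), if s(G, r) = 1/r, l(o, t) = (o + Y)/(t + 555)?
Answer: 2797448211/44080 ≈ 63463.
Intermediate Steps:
l(o, t) = (78 + o)/(555 + t) (l(o, t) = (o + 78)/(t + 555) = (78 + o)/(555 + t))
(l(493, 25) + 63462) + s(-299, -304) = ((78 + 493)/(555 + 25) + 63462) + 1/(-304) = (571/580 + 63462) - 1/304 = 36808531/580 - 1/304 = 2797448211/44080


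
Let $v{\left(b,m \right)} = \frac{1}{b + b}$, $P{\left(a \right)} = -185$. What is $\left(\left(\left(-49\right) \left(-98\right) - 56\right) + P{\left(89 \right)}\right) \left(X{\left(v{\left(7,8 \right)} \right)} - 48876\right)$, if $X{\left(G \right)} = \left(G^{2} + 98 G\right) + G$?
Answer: $- \frac{43686667349}{196} \approx -2.2289 \cdot 10^{8}$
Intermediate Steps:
$v{\left(b,m \right)} = \frac{1}{2 b}$
$X{\left(G \right)} = G^{2} + 99 G$
$\left(\left(\left(-49\right) \left(-98\right) - 56\right) + P{\left(89 \right)}\right) \left(X{\left(v{\left(7,8 \right)} \right)} - 48876\right) = \left(\left(\left(-49\right) \left(-98\right) - 56\right) - 185\right) \left(\frac{1}{2 \cdot 7} \left(99 + \frac{1}{2 \cdot 7}\right) - 48876\right) = \left(\left(4802 - 56\right) - 185\right) \left(\frac{1}{2} \cdot \frac{1}{7} \left(99 + \frac{1}{2} \cdot \frac{1}{7}\right) - 48876\right) = \left(4746 - 185\right) \left(\frac{99 + \frac{1}{14}}{14} - 48876\right) = 4561 \left(\frac{1}{14} \cdot \frac{1387}{14} - 48876\right) = 4561 \left(\frac{1387}{196} - 48876\right) = 4561 \left(- \frac{9578309}{196}\right) = - \frac{43686667349}{196}$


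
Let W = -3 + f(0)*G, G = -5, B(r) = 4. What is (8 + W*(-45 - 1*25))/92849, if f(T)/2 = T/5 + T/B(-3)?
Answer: 218/92849 ≈ 0.0023479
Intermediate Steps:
f(T) = 9*T/10 (f(T) = 2*(T/5 + T/4) = 2*(9*T/20) = 9*T/10)
W = -3 (W = -3 + ((9/10)*0)*(-5) = -3 + 0*(-5) = -3 + 0 = -3)
(8 + W*(-45 - 1*25))/92849 = (8 - 3*(-45 - 1*25))/92849 = (8 - 3*(-45 - 25))*(1/92849) = (8 - 3*(-70))*(1/92849) = (8 + 210)*(1/92849) = 218*(1/92849) = 218/92849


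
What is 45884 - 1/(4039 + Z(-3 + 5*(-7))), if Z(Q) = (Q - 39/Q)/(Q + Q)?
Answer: 535284438820/11666037 ≈ 45884.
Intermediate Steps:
Z(Q) = (Q - 39/Q)/(2*Q) (Z(Q) = (Q - 39/Q)/((2*Q)) = (Q - 39/Q)*(1/(2*Q)) = (Q - 39/Q)/(2*Q))
45884 - 1/(4039 + Z(-3 + 5*(-7))) = 45884 - 1/(4039 + (-39 + (-3 + 5*(-7))**2)/(2*(-3 + 5*(-7))**2)) = 45884 - 1/(4039 + (-39 + (-3 - 35)**2)/(2*(-3 - 35)**2)) = 45884 - 1/(4039 + (1/2)*(-39 + (-38)**2)/(-38)**2) = 45884 - 1/(4039 + (1/2)*(1/1444)*(-39 + 1444)) = 45884 - 1/(4039 + (1/2)*(1/1444)*1405) = 45884 - 1/(4039 + 1405/2888) = 45884 - 1/11666037/2888 = 45884 - 1*2888/11666037 = 45884 - 2888/11666037 = 535284438820/11666037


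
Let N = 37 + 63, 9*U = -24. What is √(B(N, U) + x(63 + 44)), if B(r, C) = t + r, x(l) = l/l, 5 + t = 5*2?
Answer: √106 ≈ 10.296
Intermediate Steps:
U = -8/3 (U = (⅑)*(-24) = -8/3 ≈ -2.6667)
t = 5 (t = -5 + 5*2 = -5 + 10 = 5)
x(l) = 1
N = 100
B(r, C) = 5 + r
√(B(N, U) + x(63 + 44)) = √((5 + 100) + 1) = √(105 + 1) = √106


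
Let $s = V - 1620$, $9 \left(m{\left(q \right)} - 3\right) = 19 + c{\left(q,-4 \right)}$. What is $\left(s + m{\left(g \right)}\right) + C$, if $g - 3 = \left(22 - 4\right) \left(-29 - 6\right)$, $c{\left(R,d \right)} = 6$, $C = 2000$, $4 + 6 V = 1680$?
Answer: $\frac{5986}{9} \approx 665.11$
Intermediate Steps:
$V = \frac{838}{3}$ ($V = - \frac{2}{3} + \frac{1}{6} \cdot 1680 = - \frac{2}{3} + 280 = \frac{838}{3} \approx 279.33$)
$g = -627$ ($g = 3 + \left(22 - 4\right) \left(-29 - 6\right) = 3 + 18 \left(-35\right) = 3 - 630 = -627$)
$m{\left(q \right)} = \frac{52}{9}$ ($m{\left(q \right)} = 3 + \frac{19 + 6}{9} = 3 + \frac{1}{9} \cdot 25 = 3 + \frac{25}{9} = \frac{52}{9}$)
$s = - \frac{4022}{3}$ ($s = \frac{838}{3} - 1620 = - \frac{4022}{3} \approx -1340.7$)
$\left(s + m{\left(g \right)}\right) + C = \left(- \frac{4022}{3} + \frac{52}{9}\right) + 2000 = - \frac{12014}{9} + 2000 = \frac{5986}{9}$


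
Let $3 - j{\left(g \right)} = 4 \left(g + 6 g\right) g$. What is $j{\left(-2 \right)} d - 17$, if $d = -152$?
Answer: $16551$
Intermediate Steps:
$j{\left(g \right)} = 3 - 28 g^{2}$ ($j{\left(g \right)} = 3 - 4 \left(g + 6 g\right) g = 3 - 4 \cdot 7 g g = 3 - 28 g g = 3 - 28 g^{2}$)
$j{\left(-2 \right)} d - 17 = \left(3 - 28 \left(-2\right)^{2}\right) \left(-152\right) - 17 = \left(3 - 112\right) \left(-152\right) - 17 = \left(-109\right) \left(-152\right) - 17 = 16568 - 17 = 16551$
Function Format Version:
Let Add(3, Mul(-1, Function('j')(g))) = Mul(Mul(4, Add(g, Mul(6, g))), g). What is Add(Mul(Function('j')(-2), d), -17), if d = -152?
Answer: 16551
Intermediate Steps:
Function('j')(g) = Add(3, Mul(-28, Pow(g, 2))) (Function('j')(g) = Add(3, Mul(-1, Mul(Mul(4, Add(g, Mul(6, g))), g))) = Add(3, Mul(-1, Mul(Mul(4, Mul(7, g)), g))) = Add(3, Mul(-1, Mul(Mul(28, g), g))) = Add(3, Mul(-1, Mul(28, Pow(g, 2)))) = Add(3, Mul(-28, Pow(g, 2))))
Add(Mul(Function('j')(-2), d), -17) = Add(Mul(Add(3, Mul(-28, Pow(-2, 2))), -152), -17) = Add(Mul(Add(3, Mul(-28, 4)), -152), -17) = Add(Mul(Add(3, -112), -152), -17) = Add(Mul(-109, -152), -17) = Add(16568, -17) = 16551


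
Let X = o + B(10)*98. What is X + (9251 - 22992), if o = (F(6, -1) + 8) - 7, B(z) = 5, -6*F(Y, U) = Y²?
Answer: -13256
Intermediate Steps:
F(Y, U) = -Y²/6
o = -5 (o = (-⅙*6² + 8) - 7 = (-⅙*36 + 8) - 7 = (-6 + 8) - 7 = 2 - 7 = -5)
X = 485 (X = -5 + 5*98 = -5 + 490 = 485)
X + (9251 - 22992) = 485 + (9251 - 22992) = 485 - 13741 = -13256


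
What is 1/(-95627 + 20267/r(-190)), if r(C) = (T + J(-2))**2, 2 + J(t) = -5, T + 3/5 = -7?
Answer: -5329/509089608 ≈ -1.0468e-5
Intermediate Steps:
T = -38/5 (T = -3/5 - 7 = -38/5 ≈ -7.6000)
J(t) = -7 (J(t) = -2 - 5 = -7)
r(C) = 5329/25 (r(C) = (-38/5 - 7)**2 = (-73/5)**2 = 5329/25)
1/(-95627 + 20267/r(-190)) = 1/(-95627 + 20267/(5329/25)) = 1/(-95627 + 20267*(25/5329)) = 1/(-95627 + 506675/5329) = 1/(-509089608/5329) = -5329/509089608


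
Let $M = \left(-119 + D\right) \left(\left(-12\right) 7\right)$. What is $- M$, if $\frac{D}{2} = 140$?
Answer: $13524$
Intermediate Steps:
$D = 280$ ($D = 2 \cdot 140 = 280$)
$M = -13524$ ($M = \left(-119 + 280\right) \left(\left(-12\right) 7\right) = 161 \left(-84\right) = -13524$)
$- M = \left(-1\right) \left(-13524\right) = 13524$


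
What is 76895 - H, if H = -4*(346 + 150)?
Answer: 78879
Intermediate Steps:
H = -1984 (H = -4*496 = -1984)
76895 - H = 76895 - 1*(-1984) = 76895 + 1984 = 78879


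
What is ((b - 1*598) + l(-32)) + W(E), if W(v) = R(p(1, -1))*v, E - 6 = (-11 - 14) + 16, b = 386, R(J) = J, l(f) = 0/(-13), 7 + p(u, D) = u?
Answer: -194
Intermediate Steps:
p(u, D) = -7 + u
l(f) = 0 (l(f) = 0*(-1/13) = 0)
E = -3 (E = 6 + ((-11 - 14) + 16) = 6 + (-25 + 16) = 6 - 9 = -3)
W(v) = -6*v (W(v) = (-7 + 1)*v = -6*v)
((b - 1*598) + l(-32)) + W(E) = ((386 - 1*598) + 0) - 6*(-3) = ((386 - 598) + 0) + 18 = (-212 + 0) + 18 = -212 + 18 = -194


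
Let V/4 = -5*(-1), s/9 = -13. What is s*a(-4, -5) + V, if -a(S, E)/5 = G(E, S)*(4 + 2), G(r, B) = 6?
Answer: 21080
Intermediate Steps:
s = -117 (s = 9*(-13) = -117)
a(S, E) = -180 (a(S, E) = -30*(4 + 2) = -30*6 = -5*36 = -180)
V = 20 (V = 4*(-5*(-1)) = 4*5 = 20)
s*a(-4, -5) + V = -117*(-180) + 20 = 21060 + 20 = 21080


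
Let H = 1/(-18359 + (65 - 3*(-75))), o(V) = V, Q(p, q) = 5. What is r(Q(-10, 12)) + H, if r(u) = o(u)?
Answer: 90344/18069 ≈ 4.9999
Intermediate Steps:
H = -1/18069 (H = 1/(-18359 + (65 + 225)) = 1/(-18359 + 290) = 1/(-18069) = -1/18069 ≈ -5.5343e-5)
r(u) = u
r(Q(-10, 12)) + H = 5 - 1/18069 = 90344/18069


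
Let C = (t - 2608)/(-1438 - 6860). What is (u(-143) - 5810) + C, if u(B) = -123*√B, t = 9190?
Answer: -8036327/1383 - 123*I*√143 ≈ -5810.8 - 1470.9*I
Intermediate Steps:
C = -1097/1383 (C = (9190 - 2608)/(-1438 - 6860) = 6582/(-8298) = 6582*(-1/8298) = -1097/1383 ≈ -0.79320)
(u(-143) - 5810) + C = (-123*I*√143 - 5810) - 1097/1383 = (-5810 - 123*I*√143) - 1097/1383 = -8036327/1383 - 123*I*√143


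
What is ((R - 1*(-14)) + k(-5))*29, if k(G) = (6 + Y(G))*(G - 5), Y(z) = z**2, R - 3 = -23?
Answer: -9164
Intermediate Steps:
R = -20 (R = 3 - 23 = -20)
k(G) = (-5 + G)*(6 + G**2) (k(G) = (6 + G**2)*(G - 5) = (6 + G**2)*(-5 + G) = (-5 + G)*(6 + G**2))
((R - 1*(-14)) + k(-5))*29 = ((-20 - 1*(-14)) + (-30 + (-5)**3 - 5*(-5)**2 + 6*(-5)))*29 = ((-20 + 14) + (-30 - 125 - 5*25 - 30))*29 = (-6 + (-30 - 125 - 125 - 30))*29 = (-6 - 310)*29 = -316*29 = -9164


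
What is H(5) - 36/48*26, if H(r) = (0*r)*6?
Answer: -39/2 ≈ -19.500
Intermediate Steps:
H(r) = 0 (H(r) = 0*6 = 0)
H(5) - 36/48*26 = 0 - 36/48*26 = 0 - 36*1/48*26 = 0 - 3/4*26 = 0 - 39/2 = -39/2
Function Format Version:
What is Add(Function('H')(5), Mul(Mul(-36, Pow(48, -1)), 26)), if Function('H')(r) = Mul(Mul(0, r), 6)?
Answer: Rational(-39, 2) ≈ -19.500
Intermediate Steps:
Function('H')(r) = 0 (Function('H')(r) = Mul(0, 6) = 0)
Add(Function('H')(5), Mul(Mul(-36, Pow(48, -1)), 26)) = Add(0, Mul(Mul(-36, Pow(48, -1)), 26)) = Add(0, Mul(Mul(-36, Rational(1, 48)), 26)) = Add(0, Mul(Rational(-3, 4), 26)) = Add(0, Rational(-39, 2)) = Rational(-39, 2)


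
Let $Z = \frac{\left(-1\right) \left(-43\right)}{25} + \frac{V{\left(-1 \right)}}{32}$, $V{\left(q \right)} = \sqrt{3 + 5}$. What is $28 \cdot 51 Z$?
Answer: $\frac{61404}{25} + \frac{357 \sqrt{2}}{4} \approx 2582.4$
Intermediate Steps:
$V{\left(q \right)} = 2 \sqrt{2}$ ($V{\left(q \right)} = \sqrt{8} = 2 \sqrt{2}$)
$Z = \frac{43}{25} + \frac{\sqrt{2}}{16}$ ($Z = \frac{\left(-1\right) \left(-43\right)}{25} + \frac{2 \sqrt{2}}{32} = 43 \cdot \frac{1}{25} + 2 \sqrt{2} \cdot \frac{1}{32} = \frac{43}{25} + \frac{\sqrt{2}}{16} \approx 1.8084$)
$28 \cdot 51 Z = 28 \cdot 51 \left(\frac{43}{25} + \frac{\sqrt{2}}{16}\right) = 1428 \left(\frac{43}{25} + \frac{\sqrt{2}}{16}\right) = \frac{61404}{25} + \frac{357 \sqrt{2}}{4}$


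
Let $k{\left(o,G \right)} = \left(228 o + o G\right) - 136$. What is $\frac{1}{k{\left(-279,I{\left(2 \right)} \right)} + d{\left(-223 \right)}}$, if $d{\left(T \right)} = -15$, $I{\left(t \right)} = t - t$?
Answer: $- \frac{1}{63763} \approx -1.5683 \cdot 10^{-5}$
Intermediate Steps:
$I{\left(t \right)} = 0$
$k{\left(o,G \right)} = -136 + 228 o + G o$ ($k{\left(o,G \right)} = \left(228 o + G o\right) - 136 = -136 + 228 o + G o$)
$\frac{1}{k{\left(-279,I{\left(2 \right)} \right)} + d{\left(-223 \right)}} = \frac{1}{\left(-136 + 228 \left(-279\right) + 0 \left(-279\right)\right) - 15} = \frac{1}{\left(-136 - 63612 + 0\right) - 15} = \frac{1}{-63748 - 15} = \frac{1}{-63763} = - \frac{1}{63763}$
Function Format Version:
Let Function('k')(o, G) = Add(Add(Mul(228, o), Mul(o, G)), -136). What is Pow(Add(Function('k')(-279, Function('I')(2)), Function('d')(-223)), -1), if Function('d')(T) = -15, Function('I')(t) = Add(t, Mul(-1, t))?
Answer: Rational(-1, 63763) ≈ -1.5683e-5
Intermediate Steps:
Function('I')(t) = 0
Function('k')(o, G) = Add(-136, Mul(228, o), Mul(G, o)) (Function('k')(o, G) = Add(Add(Mul(228, o), Mul(G, o)), -136) = Add(-136, Mul(228, o), Mul(G, o)))
Pow(Add(Function('k')(-279, Function('I')(2)), Function('d')(-223)), -1) = Pow(Add(Add(-136, Mul(228, -279), Mul(0, -279)), -15), -1) = Pow(Add(Add(-136, -63612, 0), -15), -1) = Pow(Add(-63748, -15), -1) = Pow(-63763, -1) = Rational(-1, 63763)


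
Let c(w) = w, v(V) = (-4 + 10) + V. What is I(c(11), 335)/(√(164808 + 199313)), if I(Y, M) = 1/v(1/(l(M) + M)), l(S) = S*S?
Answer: 112560*√364121/245913122681 ≈ 0.00027620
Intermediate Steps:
l(S) = S²
v(V) = 6 + V
I(Y, M) = 1/(6 + 1/(M + M²)) (I(Y, M) = 1/(6 + 1/(M² + M)) = 1/(6 + 1/(M + M²)))
I(c(11), 335)/(√(164808 + 199313)) = (335*(1 + 335)/(1 + 6*335 + 6*335²))/(√(164808 + 199313)) = (335*336/(1 + 2010 + 6*112225))/(√364121) = (335*336/(1 + 2010 + 673350))*(√364121/364121) = (335*336/675361)*(√364121/364121) = (335*(1/675361)*336)*(√364121/364121) = 112560*(√364121/364121)/675361 = 112560*√364121/245913122681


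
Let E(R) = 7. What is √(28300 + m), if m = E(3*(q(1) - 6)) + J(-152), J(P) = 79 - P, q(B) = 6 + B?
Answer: √28538 ≈ 168.93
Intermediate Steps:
m = 238 (m = 7 + (79 - 1*(-152)) = 7 + (79 + 152) = 7 + 231 = 238)
√(28300 + m) = √(28300 + 238) = √28538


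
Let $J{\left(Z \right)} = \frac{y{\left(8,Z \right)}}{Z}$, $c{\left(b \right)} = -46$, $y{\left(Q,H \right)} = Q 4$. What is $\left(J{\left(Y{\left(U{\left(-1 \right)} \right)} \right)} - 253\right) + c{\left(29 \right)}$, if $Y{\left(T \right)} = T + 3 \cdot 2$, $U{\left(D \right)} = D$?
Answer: $- \frac{1463}{5} \approx -292.6$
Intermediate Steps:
$y{\left(Q,H \right)} = 4 Q$
$Y{\left(T \right)} = 6 + T$ ($Y{\left(T \right)} = T + 6 = 6 + T$)
$J{\left(Z \right)} = \frac{32}{Z}$ ($J{\left(Z \right)} = \frac{4 \cdot 8}{Z} = \frac{32}{Z}$)
$\left(J{\left(Y{\left(U{\left(-1 \right)} \right)} \right)} - 253\right) + c{\left(29 \right)} = \left(\frac{32}{6 - 1} - 253\right) - 46 = \left(\frac{32}{5} - 253\right) - 46 = - \frac{1233}{5} - 46 = - \frac{1463}{5}$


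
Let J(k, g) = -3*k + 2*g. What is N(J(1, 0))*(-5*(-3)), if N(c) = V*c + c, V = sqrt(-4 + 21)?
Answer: -45 - 45*sqrt(17) ≈ -230.54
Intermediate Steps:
V = sqrt(17) ≈ 4.1231
N(c) = c + c*sqrt(17) (N(c) = sqrt(17)*c + c = c*sqrt(17) + c = c + c*sqrt(17))
N(J(1, 0))*(-5*(-3)) = ((-3*1 + 2*0)*(1 + sqrt(17)))*(-5*(-3)) = ((-3 + 0)*(1 + sqrt(17)))*15 = -3*(1 + sqrt(17))*15 = (-3 - 3*sqrt(17))*15 = -45 - 45*sqrt(17)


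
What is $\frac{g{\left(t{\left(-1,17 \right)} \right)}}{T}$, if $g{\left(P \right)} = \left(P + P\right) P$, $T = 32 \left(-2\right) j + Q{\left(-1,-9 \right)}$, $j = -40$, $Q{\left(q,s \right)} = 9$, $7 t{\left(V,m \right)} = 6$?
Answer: $\frac{72}{125881} \approx 0.00057197$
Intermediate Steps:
$t{\left(V,m \right)} = \frac{6}{7}$ ($t{\left(V,m \right)} = \frac{1}{7} \cdot 6 = \frac{6}{7}$)
$T = 2569$ ($T = 32 \left(-2\right) \left(-40\right) + 9 = \left(-64\right) \left(-40\right) + 9 = 2560 + 9 = 2569$)
$g{\left(P \right)} = 2 P^{2}$ ($g{\left(P \right)} = 2 P P = 2 P^{2}$)
$\frac{g{\left(t{\left(-1,17 \right)} \right)}}{T} = \frac{2 \left(\frac{6}{7}\right)^{2}}{2569} = 2 \cdot \frac{36}{49} \cdot \frac{1}{2569} = \frac{72}{49} \cdot \frac{1}{2569} = \frac{72}{125881}$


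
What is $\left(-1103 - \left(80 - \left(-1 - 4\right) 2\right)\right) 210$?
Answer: $-250530$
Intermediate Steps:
$\left(-1103 - \left(80 - \left(-1 - 4\right) 2\right)\right) 210 = \left(-1103 - 90\right) 210 = \left(-1193\right) 210 = -250530$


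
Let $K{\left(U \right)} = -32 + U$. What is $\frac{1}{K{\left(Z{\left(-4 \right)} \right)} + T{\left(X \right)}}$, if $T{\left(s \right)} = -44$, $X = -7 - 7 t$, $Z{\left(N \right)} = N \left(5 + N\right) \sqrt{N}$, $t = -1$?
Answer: $- \frac{19}{1460} + \frac{i}{730} \approx -0.013014 + 0.0013699 i$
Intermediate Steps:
$Z{\left(N \right)} = N^{\frac{3}{2}} \left(5 + N\right)$
$X = 0$ ($X = -7 - -7 = -7 + 7 = 0$)
$\frac{1}{K{\left(Z{\left(-4 \right)} \right)} + T{\left(X \right)}} = \frac{1}{\left(-32 + \left(-4\right)^{\frac{3}{2}} \left(5 - 4\right)\right) - 44} = \frac{1}{\left(-32 + - 8 i 1\right) - 44} = \frac{1}{\left(-32 - 8 i\right) - 44} = \frac{1}{-76 - 8 i} = \frac{-76 + 8 i}{5840}$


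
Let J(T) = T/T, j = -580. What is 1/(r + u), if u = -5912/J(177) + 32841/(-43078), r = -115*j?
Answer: 43078/2618592623 ≈ 1.6451e-5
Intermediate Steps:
r = 66700 (r = -115*(-580) = 66700)
J(T) = 1
u = -254709977/43078 (u = -5912/1 + 32841/(-43078) = -5912*1 + 32841*(-1/43078) = -5912 - 32841/43078 = -254709977/43078 ≈ -5912.8)
1/(r + u) = 1/(66700 - 254709977/43078) = 1/(2618592623/43078) = 43078/2618592623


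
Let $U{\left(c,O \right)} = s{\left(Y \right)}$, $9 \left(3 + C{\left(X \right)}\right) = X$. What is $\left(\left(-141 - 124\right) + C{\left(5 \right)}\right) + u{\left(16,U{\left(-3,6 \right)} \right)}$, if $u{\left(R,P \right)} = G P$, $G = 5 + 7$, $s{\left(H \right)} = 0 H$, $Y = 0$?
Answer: $- \frac{2407}{9} \approx -267.44$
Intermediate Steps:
$C{\left(X \right)} = -3 + \frac{X}{9}$
$s{\left(H \right)} = 0$
$U{\left(c,O \right)} = 0$
$G = 12$
$u{\left(R,P \right)} = 12 P$
$\left(\left(-141 - 124\right) + C{\left(5 \right)}\right) + u{\left(16,U{\left(-3,6 \right)} \right)} = \left(\left(-141 - 124\right) + \left(-3 + \frac{1}{9} \cdot 5\right)\right) + 12 \cdot 0 = \left(-265 + \left(-3 + \frac{5}{9}\right)\right) + 0 = \left(-265 - \frac{22}{9}\right) + 0 = - \frac{2407}{9} + 0 = - \frac{2407}{9}$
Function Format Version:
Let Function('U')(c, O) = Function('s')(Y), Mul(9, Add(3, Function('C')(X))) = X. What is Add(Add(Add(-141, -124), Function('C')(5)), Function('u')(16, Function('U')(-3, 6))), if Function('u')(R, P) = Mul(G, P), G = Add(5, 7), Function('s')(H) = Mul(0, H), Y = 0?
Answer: Rational(-2407, 9) ≈ -267.44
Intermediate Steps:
Function('C')(X) = Add(-3, Mul(Rational(1, 9), X))
Function('s')(H) = 0
Function('U')(c, O) = 0
G = 12
Function('u')(R, P) = Mul(12, P)
Add(Add(Add(-141, -124), Function('C')(5)), Function('u')(16, Function('U')(-3, 6))) = Add(Add(Add(-141, -124), Add(-3, Mul(Rational(1, 9), 5))), Mul(12, 0)) = Add(Add(-265, Add(-3, Rational(5, 9))), 0) = Add(Add(-265, Rational(-22, 9)), 0) = Add(Rational(-2407, 9), 0) = Rational(-2407, 9)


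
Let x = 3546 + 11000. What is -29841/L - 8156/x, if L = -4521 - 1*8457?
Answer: 7814729/4494714 ≈ 1.7386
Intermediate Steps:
x = 14546
L = -12978 (L = -4521 - 8457 = -12978)
-29841/L - 8156/x = -29841/(-12978) - 8156/14546 = -29841*(-1/12978) - 8156*1/14546 = 1421/618 - 4078/7273 = 7814729/4494714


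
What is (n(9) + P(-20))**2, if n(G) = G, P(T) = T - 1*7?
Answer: 324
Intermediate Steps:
P(T) = -7 + T (P(T) = T - 7 = -7 + T)
(n(9) + P(-20))**2 = (9 + (-7 - 20))**2 = (9 - 27)**2 = (-18)**2 = 324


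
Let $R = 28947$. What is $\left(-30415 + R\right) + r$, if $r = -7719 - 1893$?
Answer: $-11080$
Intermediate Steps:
$r = -9612$ ($r = -7719 - 1893 = -9612$)
$\left(-30415 + R\right) + r = \left(-30415 + 28947\right) - 9612 = -1468 - 9612 = -11080$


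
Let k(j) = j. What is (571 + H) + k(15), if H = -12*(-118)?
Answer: 2002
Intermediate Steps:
H = 1416
(571 + H) + k(15) = (571 + 1416) + 15 = 1987 + 15 = 2002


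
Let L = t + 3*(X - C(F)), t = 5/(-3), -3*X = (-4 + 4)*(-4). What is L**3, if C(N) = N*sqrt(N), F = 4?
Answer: -456533/27 ≈ -16909.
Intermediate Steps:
X = 0 (X = -(-4 + 4)*(-4)/3 = -0*(-4) = -1/3*0 = 0)
C(N) = N**(3/2)
t = -5/3 (t = 5*(-1/3) = -5/3 ≈ -1.6667)
L = -77/3 (L = -5/3 + 3*(0 - 4**(3/2)) = -5/3 + 3*(0 - 1*8) = -5/3 + 3*(0 - 8) = -5/3 + 3*(-8) = -5/3 - 24 = -77/3 ≈ -25.667)
L**3 = (-77/3)**3 = -456533/27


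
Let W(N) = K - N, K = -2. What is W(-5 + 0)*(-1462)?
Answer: -4386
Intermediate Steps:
W(N) = -2 - N
W(-5 + 0)*(-1462) = (-2 - (-5 + 0))*(-1462) = (-2 - 1*(-5))*(-1462) = (-2 + 5)*(-1462) = 3*(-1462) = -4386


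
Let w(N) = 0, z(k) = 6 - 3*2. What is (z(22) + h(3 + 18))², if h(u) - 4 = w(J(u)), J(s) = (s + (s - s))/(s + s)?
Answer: 16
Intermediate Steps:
J(s) = ½ (J(s) = (s + 0)/((2*s)) = s*(1/(2*s)) = ½)
z(k) = 0 (z(k) = 6 - 6 = 0)
h(u) = 4 (h(u) = 4 + 0 = 4)
(z(22) + h(3 + 18))² = (0 + 4)² = 4² = 16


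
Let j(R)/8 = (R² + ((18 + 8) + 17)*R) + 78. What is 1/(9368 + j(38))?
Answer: 1/34616 ≈ 2.8888e-5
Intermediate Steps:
j(R) = 624 + 8*R² + 344*R (j(R) = 8*((R² + ((18 + 8) + 17)*R) + 78) = 8*((R² + (26 + 17)*R) + 78) = 8*((R² + 43*R) + 78) = 8*(78 + R² + 43*R) = 624 + 8*R² + 344*R)
1/(9368 + j(38)) = 1/(9368 + (624 + 8*38² + 344*38)) = 1/(9368 + (624 + 8*1444 + 13072)) = 1/(9368 + (624 + 11552 + 13072)) = 1/(9368 + 25248) = 1/34616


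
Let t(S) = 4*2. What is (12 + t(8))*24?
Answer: 480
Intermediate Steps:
t(S) = 8
(12 + t(8))*24 = (12 + 8)*24 = 20*24 = 480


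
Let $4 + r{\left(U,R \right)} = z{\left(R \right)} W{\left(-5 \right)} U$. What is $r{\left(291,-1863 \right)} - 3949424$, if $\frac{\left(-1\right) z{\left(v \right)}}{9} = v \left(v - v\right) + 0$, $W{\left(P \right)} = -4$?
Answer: $-3949428$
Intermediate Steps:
$z{\left(v \right)} = 0$ ($z{\left(v \right)} = - 9 \left(v \left(v - v\right) + 0\right) = - 9 \left(v 0 + 0\right) = - 9 \left(0 + 0\right) = \left(-9\right) 0 = 0$)
$r{\left(U,R \right)} = -4$ ($r{\left(U,R \right)} = -4 + 0 \left(-4\right) U = -4 + 0 U = -4 + 0 = -4$)
$r{\left(291,-1863 \right)} - 3949424 = -4 - 3949424 = -3949428$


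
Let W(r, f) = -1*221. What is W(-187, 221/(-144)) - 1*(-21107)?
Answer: 20886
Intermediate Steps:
W(r, f) = -221
W(-187, 221/(-144)) - 1*(-21107) = -221 - 1*(-21107) = -221 + 21107 = 20886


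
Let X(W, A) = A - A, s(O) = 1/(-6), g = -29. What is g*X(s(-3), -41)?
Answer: 0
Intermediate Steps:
s(O) = -⅙
X(W, A) = 0
g*X(s(-3), -41) = -29*0 = 0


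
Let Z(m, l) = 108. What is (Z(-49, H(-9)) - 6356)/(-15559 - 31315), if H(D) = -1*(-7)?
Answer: 3124/23437 ≈ 0.13329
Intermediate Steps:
H(D) = 7
(Z(-49, H(-9)) - 6356)/(-15559 - 31315) = (108 - 6356)/(-15559 - 31315) = -6248/(-46874) = -6248*(-1/46874) = 3124/23437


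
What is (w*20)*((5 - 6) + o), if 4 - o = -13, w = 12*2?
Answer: 7680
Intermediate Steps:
w = 24
o = 17 (o = 4 - 1*(-13) = 4 + 13 = 17)
(w*20)*((5 - 6) + o) = (24*20)*((5 - 6) + 17) = 480*(-1 + 17) = 480*16 = 7680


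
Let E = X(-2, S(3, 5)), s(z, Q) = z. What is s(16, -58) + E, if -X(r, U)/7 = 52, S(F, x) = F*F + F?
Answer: -348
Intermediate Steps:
S(F, x) = F + F² (S(F, x) = F² + F = F + F²)
X(r, U) = -364 (X(r, U) = -7*52 = -364)
E = -364
s(16, -58) + E = 16 - 364 = -348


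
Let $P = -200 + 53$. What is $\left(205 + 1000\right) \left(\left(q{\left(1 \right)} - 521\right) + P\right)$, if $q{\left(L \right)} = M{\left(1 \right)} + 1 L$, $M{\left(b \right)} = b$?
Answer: $-802530$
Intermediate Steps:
$P = -147$
$q{\left(L \right)} = 1 + L$ ($q{\left(L \right)} = 1 + 1 L = 1 + L$)
$\left(205 + 1000\right) \left(\left(q{\left(1 \right)} - 521\right) + P\right) = \left(205 + 1000\right) \left(\left(\left(1 + 1\right) - 521\right) - 147\right) = 1205 \left(\left(2 - 521\right) - 147\right) = 1205 \left(-519 - 147\right) = 1205 \left(-666\right) = -802530$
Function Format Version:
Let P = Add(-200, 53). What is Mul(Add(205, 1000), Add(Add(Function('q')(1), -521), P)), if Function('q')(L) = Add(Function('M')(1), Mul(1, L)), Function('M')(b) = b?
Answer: -802530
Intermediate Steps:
P = -147
Function('q')(L) = Add(1, L) (Function('q')(L) = Add(1, Mul(1, L)) = Add(1, L))
Mul(Add(205, 1000), Add(Add(Function('q')(1), -521), P)) = Mul(Add(205, 1000), Add(Add(Add(1, 1), -521), -147)) = Mul(1205, Add(Add(2, -521), -147)) = Mul(1205, Add(-519, -147)) = Mul(1205, -666) = -802530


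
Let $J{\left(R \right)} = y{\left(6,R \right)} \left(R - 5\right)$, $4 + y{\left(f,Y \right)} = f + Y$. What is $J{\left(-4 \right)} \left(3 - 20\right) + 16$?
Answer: $-290$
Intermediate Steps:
$y{\left(f,Y \right)} = -4 + Y + f$ ($y{\left(f,Y \right)} = -4 + \left(f + Y\right) = -4 + \left(Y + f\right) = -4 + Y + f$)
$J{\left(R \right)} = \left(-5 + R\right) \left(2 + R\right)$ ($J{\left(R \right)} = \left(-4 + R + 6\right) \left(R - 5\right) = \left(2 + R\right) \left(-5 + R\right) = \left(-5 + R\right) \left(2 + R\right)$)
$J{\left(-4 \right)} \left(3 - 20\right) + 16 = \left(-5 - 4\right) \left(2 - 4\right) \left(3 - 20\right) + 16 = \left(-9\right) \left(-2\right) \left(3 - 20\right) + 16 = 18 \left(-17\right) + 16 = -306 + 16 = -290$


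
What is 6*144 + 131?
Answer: 995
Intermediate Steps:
6*144 + 131 = 864 + 131 = 995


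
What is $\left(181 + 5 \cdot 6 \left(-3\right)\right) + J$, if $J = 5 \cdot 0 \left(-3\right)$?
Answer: $91$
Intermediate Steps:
$J = 0$ ($J = 0 \left(-3\right) = 0$)
$\left(181 + 5 \cdot 6 \left(-3\right)\right) + J = \left(181 + 5 \cdot 6 \left(-3\right)\right) + 0 = \left(181 + 30 \left(-3\right)\right) + 0 = \left(181 - 90\right) + 0 = 91 + 0 = 91$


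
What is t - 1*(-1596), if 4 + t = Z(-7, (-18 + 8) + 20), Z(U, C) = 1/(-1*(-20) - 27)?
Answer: 11143/7 ≈ 1591.9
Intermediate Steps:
Z(U, C) = -⅐ (Z(U, C) = 1/(20 - 27) = 1/(-7) = -⅐)
t = -29/7 (t = -4 - ⅐ = -29/7 ≈ -4.1429)
t - 1*(-1596) = -29/7 - 1*(-1596) = -29/7 + 1596 = 11143/7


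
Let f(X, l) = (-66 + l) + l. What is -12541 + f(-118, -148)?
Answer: -12903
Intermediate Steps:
f(X, l) = -66 + 2*l
-12541 + f(-118, -148) = -12541 + (-66 + 2*(-148)) = -12541 + (-66 - 296) = -12541 - 362 = -12903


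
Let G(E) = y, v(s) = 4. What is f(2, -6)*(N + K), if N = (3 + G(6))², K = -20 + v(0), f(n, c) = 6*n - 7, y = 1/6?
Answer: -1075/36 ≈ -29.861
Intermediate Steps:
y = ⅙ ≈ 0.16667
f(n, c) = -7 + 6*n
G(E) = ⅙
K = -16 (K = -20 + 4 = -16)
N = 361/36 (N = (3 + ⅙)² = (19/6)² = 361/36 ≈ 10.028)
f(2, -6)*(N + K) = (-7 + 6*2)*(361/36 - 16) = (-7 + 12)*(-215/36) = 5*(-215/36) = -1075/36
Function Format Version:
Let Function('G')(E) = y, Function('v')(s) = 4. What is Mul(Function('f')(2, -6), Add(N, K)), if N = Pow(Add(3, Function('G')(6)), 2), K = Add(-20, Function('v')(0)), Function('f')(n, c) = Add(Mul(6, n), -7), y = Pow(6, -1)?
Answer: Rational(-1075, 36) ≈ -29.861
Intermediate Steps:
y = Rational(1, 6) ≈ 0.16667
Function('f')(n, c) = Add(-7, Mul(6, n))
Function('G')(E) = Rational(1, 6)
K = -16 (K = Add(-20, 4) = -16)
N = Rational(361, 36) (N = Pow(Add(3, Rational(1, 6)), 2) = Pow(Rational(19, 6), 2) = Rational(361, 36) ≈ 10.028)
Mul(Function('f')(2, -6), Add(N, K)) = Mul(Add(-7, Mul(6, 2)), Add(Rational(361, 36), -16)) = Mul(Add(-7, 12), Rational(-215, 36)) = Mul(5, Rational(-215, 36)) = Rational(-1075, 36)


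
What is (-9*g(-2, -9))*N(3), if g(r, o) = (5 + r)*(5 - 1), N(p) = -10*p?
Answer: 3240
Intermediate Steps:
g(r, o) = 20 + 4*r (g(r, o) = (5 + r)*4 = 20 + 4*r)
(-9*g(-2, -9))*N(3) = (-9*(20 + 4*(-2)))*(-10*3) = -9*(20 - 8)*(-30) = -9*12*(-30) = -108*(-30) = 3240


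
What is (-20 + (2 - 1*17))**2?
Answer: 1225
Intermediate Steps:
(-20 + (2 - 1*17))**2 = (-20 + (2 - 17))**2 = (-20 - 15)**2 = (-35)**2 = 1225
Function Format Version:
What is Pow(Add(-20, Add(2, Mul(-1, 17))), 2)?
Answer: 1225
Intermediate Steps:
Pow(Add(-20, Add(2, Mul(-1, 17))), 2) = Pow(Add(-20, Add(2, -17)), 2) = Pow(Add(-20, -15), 2) = Pow(-35, 2) = 1225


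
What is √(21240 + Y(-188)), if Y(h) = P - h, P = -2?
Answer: √21426 ≈ 146.38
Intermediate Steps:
Y(h) = -2 - h
√(21240 + Y(-188)) = √(21240 + (-2 - 1*(-188))) = √(21240 + (-2 + 188)) = √(21240 + 186) = √21426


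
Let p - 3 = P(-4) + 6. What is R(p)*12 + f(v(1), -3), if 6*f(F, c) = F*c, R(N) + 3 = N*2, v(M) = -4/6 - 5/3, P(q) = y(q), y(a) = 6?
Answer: 1951/6 ≈ 325.17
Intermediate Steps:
P(q) = 6
v(M) = -7/3 (v(M) = -4*⅙ - 5*⅓ = -⅔ - 5/3 = -7/3)
p = 15 (p = 3 + (6 + 6) = 3 + 12 = 15)
R(N) = -3 + 2*N (R(N) = -3 + N*2 = -3 + 2*N)
f(F, c) = F*c/6 (f(F, c) = (F*c)/6 = F*c/6)
R(p)*12 + f(v(1), -3) = (-3 + 2*15)*12 + (⅙)*(-7/3)*(-3) = (-3 + 30)*12 + 7/6 = 27*12 + 7/6 = 324 + 7/6 = 1951/6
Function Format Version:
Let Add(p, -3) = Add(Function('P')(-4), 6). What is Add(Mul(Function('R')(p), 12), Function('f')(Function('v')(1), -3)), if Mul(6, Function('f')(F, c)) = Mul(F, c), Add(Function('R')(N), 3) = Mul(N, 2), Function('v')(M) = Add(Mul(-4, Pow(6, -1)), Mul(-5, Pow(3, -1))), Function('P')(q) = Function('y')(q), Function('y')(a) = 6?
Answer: Rational(1951, 6) ≈ 325.17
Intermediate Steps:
Function('P')(q) = 6
Function('v')(M) = Rational(-7, 3) (Function('v')(M) = Add(Mul(-4, Rational(1, 6)), Mul(-5, Rational(1, 3))) = Add(Rational(-2, 3), Rational(-5, 3)) = Rational(-7, 3))
p = 15 (p = Add(3, Add(6, 6)) = Add(3, 12) = 15)
Function('R')(N) = Add(-3, Mul(2, N)) (Function('R')(N) = Add(-3, Mul(N, 2)) = Add(-3, Mul(2, N)))
Function('f')(F, c) = Mul(Rational(1, 6), F, c) (Function('f')(F, c) = Mul(Rational(1, 6), Mul(F, c)) = Mul(Rational(1, 6), F, c))
Add(Mul(Function('R')(p), 12), Function('f')(Function('v')(1), -3)) = Add(Mul(Add(-3, Mul(2, 15)), 12), Mul(Rational(1, 6), Rational(-7, 3), -3)) = Add(Mul(Add(-3, 30), 12), Rational(7, 6)) = Add(Mul(27, 12), Rational(7, 6)) = Add(324, Rational(7, 6)) = Rational(1951, 6)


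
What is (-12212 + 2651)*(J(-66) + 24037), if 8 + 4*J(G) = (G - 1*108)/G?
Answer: -10111417209/44 ≈ -2.2981e+8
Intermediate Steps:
J(G) = -2 + (-108 + G)/(4*G) (J(G) = -2 + ((G - 1*108)/G)/4 = -2 + ((G - 108)/G)/4 = -2 + ((-108 + G)/G)/4 = -2 + (-108 + G)/(4*G))
(-12212 + 2651)*(J(-66) + 24037) = (-12212 + 2651)*((-7/4 - 27/(-66)) + 24037) = -9561*((-7/4 - 27*(-1/66)) + 24037) = -9561*((-7/4 + 9/22) + 24037) = -9561*(-59/44 + 24037) = -9561*1057569/44 = -10111417209/44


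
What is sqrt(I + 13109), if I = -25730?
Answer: I*sqrt(12621) ≈ 112.34*I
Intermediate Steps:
sqrt(I + 13109) = sqrt(-25730 + 13109) = sqrt(-12621) = I*sqrt(12621)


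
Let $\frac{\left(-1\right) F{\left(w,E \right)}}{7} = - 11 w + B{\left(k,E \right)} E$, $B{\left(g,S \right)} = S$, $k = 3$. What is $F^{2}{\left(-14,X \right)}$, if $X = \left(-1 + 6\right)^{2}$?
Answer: $29735209$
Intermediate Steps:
$X = 25$ ($X = 5^{2} = 25$)
$F{\left(w,E \right)} = - 7 E^{2} + 77 w$ ($F{\left(w,E \right)} = - 7 \left(- 11 w + E E\right) = - 7 \left(- 11 w + E^{2}\right) = - 7 \left(E^{2} - 11 w\right) = - 7 E^{2} + 77 w$)
$F^{2}{\left(-14,X \right)} = \left(- 7 \cdot 25^{2} + 77 \left(-14\right)\right)^{2} = \left(\left(-7\right) 625 - 1078\right)^{2} = \left(-4375 - 1078\right)^{2} = \left(-5453\right)^{2} = 29735209$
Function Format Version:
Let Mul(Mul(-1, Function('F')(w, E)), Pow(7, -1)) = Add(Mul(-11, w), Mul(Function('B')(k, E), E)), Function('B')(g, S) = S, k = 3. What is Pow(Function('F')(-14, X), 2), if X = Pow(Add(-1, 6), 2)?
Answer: 29735209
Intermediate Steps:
X = 25 (X = Pow(5, 2) = 25)
Function('F')(w, E) = Add(Mul(-7, Pow(E, 2)), Mul(77, w)) (Function('F')(w, E) = Mul(-7, Add(Mul(-11, w), Mul(E, E))) = Mul(-7, Add(Mul(-11, w), Pow(E, 2))) = Mul(-7, Add(Pow(E, 2), Mul(-11, w))) = Add(Mul(-7, Pow(E, 2)), Mul(77, w)))
Pow(Function('F')(-14, X), 2) = Pow(Add(Mul(-7, Pow(25, 2)), Mul(77, -14)), 2) = Pow(Add(Mul(-7, 625), -1078), 2) = Pow(Add(-4375, -1078), 2) = Pow(-5453, 2) = 29735209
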